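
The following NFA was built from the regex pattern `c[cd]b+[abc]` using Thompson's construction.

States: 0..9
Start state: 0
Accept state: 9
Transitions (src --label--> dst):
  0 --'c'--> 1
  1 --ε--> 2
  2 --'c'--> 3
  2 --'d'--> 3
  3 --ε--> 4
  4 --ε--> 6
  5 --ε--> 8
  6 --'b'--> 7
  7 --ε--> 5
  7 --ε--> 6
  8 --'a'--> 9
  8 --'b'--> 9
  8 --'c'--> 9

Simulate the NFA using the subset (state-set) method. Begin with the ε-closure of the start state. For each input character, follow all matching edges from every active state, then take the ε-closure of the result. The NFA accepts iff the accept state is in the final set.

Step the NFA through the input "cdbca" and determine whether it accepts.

Answer: REJECT

Derivation:
start: ε-closure({0}) = {0}
'c' @ 1: {1,2}
'd' @ 2: {3,4,6}
'b' @ 3: {5,6,7,8}
'c' @ 4: {9}  ✓accept
'a' @ 5: {}  — state set empty
final: {}; accept 9 not in set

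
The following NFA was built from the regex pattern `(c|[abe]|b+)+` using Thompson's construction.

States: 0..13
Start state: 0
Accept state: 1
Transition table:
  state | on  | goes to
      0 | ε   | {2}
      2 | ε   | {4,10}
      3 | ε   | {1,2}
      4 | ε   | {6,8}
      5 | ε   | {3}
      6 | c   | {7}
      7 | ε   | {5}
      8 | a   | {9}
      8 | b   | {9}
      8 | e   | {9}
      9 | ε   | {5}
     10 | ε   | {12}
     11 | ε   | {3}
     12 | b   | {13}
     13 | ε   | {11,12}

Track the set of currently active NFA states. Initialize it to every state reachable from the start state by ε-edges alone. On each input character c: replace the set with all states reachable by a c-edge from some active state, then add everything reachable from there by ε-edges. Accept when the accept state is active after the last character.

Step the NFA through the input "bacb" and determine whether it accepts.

Answer: ACCEPT

Steps:
S₀ = ε-closure({0}) = {0,2,4,6,8,10,12}
'b' @ 1: {1,2,3,4,5,6,8,9,10,11,12,13}  (accept∈set)
'a' @ 2: {1,2,3,4,5,6,8,9,10,12}  (accept∈set)
'c' @ 3: {1,2,3,4,5,6,7,8,10,12}  (accept∈set)
'b' @ 4: {1,2,3,4,5,6,8,9,10,11,12,13}  (accept∈set)
final: {1,2,3,4,5,6,8,9,10,11,12,13}; accept 1 in set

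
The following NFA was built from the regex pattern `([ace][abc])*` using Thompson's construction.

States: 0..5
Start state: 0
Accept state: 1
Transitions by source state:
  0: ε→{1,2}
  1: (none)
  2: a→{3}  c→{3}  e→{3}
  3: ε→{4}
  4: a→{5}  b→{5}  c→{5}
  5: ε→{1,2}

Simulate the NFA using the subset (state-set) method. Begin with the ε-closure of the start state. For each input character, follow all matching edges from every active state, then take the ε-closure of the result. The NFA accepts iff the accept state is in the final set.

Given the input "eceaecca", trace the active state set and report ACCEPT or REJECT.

Answer: ACCEPT

Derivation:
S₀ = ε-closure({0}) = {0,1,2}
'e' @ 1: {3,4}
'c' @ 2: {1,2,5}  ✓accept
'e' @ 3: {3,4}
'a' @ 4: {1,2,5}  ✓accept
'e' @ 5: {3,4}
'c' @ 6: {1,2,5}  ✓accept
'c' @ 7: {3,4}
'a' @ 8: {1,2,5}  ✓accept
end set {1,2,5} — state 1 in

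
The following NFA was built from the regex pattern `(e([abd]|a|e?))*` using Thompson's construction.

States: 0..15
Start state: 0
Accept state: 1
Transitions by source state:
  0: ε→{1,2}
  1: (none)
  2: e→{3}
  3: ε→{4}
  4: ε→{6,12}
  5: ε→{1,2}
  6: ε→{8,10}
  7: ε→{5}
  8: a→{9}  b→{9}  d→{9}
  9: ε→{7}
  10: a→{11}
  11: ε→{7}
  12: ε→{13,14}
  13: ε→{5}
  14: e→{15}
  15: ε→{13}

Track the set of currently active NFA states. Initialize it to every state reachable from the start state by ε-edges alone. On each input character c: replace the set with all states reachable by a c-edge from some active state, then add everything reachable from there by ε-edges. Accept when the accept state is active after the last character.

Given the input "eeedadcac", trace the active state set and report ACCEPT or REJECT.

Answer: REJECT

Trace:
start: ε-closure({0}) = {0,1,2}
'e' @ 1: {1,2,3,4,5,6,8,10,12,13,14}  ✓accept
'e' @ 2: {1,2,3,4,5,6,8,10,12,13,14,15}  ✓accept
'e' @ 3: {1,2,3,4,5,6,8,10,12,13,14,15}  ✓accept
'd' @ 4: {1,2,5,7,9}  ✓accept
'a' @ 5: {}  — no active states
rest 'dcac' ignored (set empty)
end set {} — state 1 not in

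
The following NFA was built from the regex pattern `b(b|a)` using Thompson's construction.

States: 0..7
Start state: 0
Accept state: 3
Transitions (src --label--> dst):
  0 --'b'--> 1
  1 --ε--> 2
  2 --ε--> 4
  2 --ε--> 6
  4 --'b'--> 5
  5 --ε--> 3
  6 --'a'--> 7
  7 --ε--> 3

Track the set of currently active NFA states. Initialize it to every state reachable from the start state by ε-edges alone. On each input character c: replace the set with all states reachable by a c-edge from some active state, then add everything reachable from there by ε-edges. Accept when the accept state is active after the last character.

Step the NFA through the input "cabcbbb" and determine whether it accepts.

Answer: REJECT

Derivation:
start: ε-closure({0}) = {0}
'c' @ 1: {}  — state set empty
rest 'abcbbb' ignored (set empty)
after full input: {}  (accept=3 not in)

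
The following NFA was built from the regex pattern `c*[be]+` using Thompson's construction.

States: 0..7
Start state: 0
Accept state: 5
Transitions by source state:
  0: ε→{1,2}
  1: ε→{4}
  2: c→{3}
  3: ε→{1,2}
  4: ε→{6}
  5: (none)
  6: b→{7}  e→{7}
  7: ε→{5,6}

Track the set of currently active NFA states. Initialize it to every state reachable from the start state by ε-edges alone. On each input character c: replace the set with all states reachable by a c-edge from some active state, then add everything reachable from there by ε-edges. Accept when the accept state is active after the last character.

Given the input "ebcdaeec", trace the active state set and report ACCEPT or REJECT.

Answer: REJECT

Trace:
initial (ε-close {0}): {0,1,2,4,6}
'e' @ 1: {5,6,7}  (accept∈set)
'b' @ 2: {5,6,7}  (accept∈set)
'c' @ 3: {}  — state set empty
rest 'daeec' ignored (set empty)
end set {} — state 5 not in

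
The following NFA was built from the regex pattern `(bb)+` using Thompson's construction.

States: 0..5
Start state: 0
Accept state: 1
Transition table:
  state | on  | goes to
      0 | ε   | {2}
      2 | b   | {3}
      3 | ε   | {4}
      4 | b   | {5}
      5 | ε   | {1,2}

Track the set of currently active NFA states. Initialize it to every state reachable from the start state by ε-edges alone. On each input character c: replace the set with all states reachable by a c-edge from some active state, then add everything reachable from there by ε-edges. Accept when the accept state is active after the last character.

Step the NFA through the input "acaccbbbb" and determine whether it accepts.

Answer: REJECT

Trace:
S₀ = ε-closure({0}) = {0,2}
'a' @ 1: {}  — dead — no transitions
rest 'caccbbbb' ignored (set empty)
end set {} — state 1 not in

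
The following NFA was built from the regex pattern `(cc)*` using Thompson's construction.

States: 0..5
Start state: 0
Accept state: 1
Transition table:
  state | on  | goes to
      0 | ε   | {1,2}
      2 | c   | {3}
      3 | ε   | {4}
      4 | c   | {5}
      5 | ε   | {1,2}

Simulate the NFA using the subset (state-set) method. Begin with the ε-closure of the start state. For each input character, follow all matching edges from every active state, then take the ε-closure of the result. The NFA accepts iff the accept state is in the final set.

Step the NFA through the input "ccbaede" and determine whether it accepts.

start: ε-closure({0}) = {0,1,2}
'c' @ 1: {3,4}
'c' @ 2: {1,2,5}  (accept∈set)
'b' @ 3: {}  — no active states
rest 'aede' ignored (set empty)
end set {} — state 1 not in

Answer: REJECT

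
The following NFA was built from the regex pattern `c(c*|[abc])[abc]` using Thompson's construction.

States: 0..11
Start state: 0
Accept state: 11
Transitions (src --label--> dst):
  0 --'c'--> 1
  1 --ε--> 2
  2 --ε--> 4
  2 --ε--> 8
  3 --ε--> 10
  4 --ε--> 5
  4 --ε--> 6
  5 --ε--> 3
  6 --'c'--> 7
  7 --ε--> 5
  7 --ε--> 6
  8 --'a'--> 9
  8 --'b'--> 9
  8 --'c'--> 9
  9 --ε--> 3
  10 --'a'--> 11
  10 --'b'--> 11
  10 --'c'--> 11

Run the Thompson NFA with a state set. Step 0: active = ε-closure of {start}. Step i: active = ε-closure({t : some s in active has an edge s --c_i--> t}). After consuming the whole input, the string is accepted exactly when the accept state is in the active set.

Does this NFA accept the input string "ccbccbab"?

Answer: REJECT

Trace:
start: ε-closure({0}) = {0}
'c' @ 1: {1,2,3,4,5,6,8,10}
'c' @ 2: {3,5,6,7,9,10,11}  [accepting]
'b' @ 3: {11}  [accepting]
'c' @ 4: {}  — state set empty
rest 'cbab' ignored (set empty)
end set {} — state 11 not in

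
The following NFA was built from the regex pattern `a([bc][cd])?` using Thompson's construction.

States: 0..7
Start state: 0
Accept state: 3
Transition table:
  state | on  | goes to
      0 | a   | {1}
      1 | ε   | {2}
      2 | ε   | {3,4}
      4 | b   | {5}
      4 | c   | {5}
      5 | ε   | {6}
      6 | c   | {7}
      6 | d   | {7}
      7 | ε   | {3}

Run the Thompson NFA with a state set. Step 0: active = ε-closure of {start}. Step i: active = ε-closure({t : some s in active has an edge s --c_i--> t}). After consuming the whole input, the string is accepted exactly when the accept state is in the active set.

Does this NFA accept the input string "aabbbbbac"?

S₀ = ε-closure({0}) = {0}
'a' @ 1: {1,2,3,4}  ✓accept
'a' @ 2: {}  — no active states
rest 'bbbbbac' ignored (set empty)
final: {}; accept 3 not in set

Answer: REJECT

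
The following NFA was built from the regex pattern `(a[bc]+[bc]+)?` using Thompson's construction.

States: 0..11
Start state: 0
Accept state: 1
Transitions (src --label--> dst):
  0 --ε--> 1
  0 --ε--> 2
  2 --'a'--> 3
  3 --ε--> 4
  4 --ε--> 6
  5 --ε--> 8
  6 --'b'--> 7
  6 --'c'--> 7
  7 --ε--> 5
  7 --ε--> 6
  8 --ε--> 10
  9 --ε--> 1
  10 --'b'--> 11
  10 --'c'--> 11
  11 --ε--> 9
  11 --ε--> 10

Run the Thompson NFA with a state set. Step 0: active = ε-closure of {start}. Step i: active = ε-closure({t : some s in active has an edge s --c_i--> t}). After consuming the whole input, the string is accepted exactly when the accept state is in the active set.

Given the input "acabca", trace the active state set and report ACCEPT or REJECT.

S₀ = ε-closure({0}) = {0,1,2}
'a' @ 1: {3,4,6}
'c' @ 2: {5,6,7,8,10}
'a' @ 3: {}  — dead — no transitions
rest 'bca' ignored (set empty)
final: {}; accept 1 not in set

Answer: REJECT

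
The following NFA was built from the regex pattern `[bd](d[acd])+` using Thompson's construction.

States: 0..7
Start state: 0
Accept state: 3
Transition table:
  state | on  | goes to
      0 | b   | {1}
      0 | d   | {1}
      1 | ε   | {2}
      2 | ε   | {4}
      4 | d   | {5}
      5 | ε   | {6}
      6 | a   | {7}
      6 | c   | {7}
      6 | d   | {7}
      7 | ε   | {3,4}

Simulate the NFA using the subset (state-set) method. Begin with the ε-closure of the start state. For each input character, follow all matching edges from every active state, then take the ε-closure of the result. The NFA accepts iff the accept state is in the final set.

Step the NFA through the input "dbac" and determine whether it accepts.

start: ε-closure({0}) = {0}
'd' @ 1: {1,2,4}
'b' @ 2: {}  — state set empty
rest 'ac' ignored (set empty)
after full input: {}  (accept=3 not in)

Answer: REJECT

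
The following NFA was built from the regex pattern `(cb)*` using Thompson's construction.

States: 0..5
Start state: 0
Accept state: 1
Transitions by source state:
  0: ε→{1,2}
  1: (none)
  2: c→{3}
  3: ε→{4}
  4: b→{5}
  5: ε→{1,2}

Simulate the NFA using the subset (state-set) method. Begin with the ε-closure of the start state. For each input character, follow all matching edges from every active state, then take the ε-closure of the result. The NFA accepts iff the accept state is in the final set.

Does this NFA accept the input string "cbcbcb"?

Answer: ACCEPT

Trace:
S₀ = ε-closure({0}) = {0,1,2}
'c' @ 1: {3,4}
'b' @ 2: {1,2,5}  ✓accept
'c' @ 3: {3,4}
'b' @ 4: {1,2,5}  ✓accept
'c' @ 5: {3,4}
'b' @ 6: {1,2,5}  ✓accept
after full input: {1,2,5}  (accept=1 in)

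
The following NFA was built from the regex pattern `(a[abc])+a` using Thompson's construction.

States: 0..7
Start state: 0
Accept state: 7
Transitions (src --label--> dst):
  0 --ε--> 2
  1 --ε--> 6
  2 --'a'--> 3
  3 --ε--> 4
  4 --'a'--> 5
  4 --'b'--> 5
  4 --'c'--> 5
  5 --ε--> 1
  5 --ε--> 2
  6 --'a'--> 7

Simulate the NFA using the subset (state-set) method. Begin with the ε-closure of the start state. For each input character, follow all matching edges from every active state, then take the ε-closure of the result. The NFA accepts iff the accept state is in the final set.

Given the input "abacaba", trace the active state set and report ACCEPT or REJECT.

start: ε-closure({0}) = {0,2}
'a' @ 1: {3,4}
'b' @ 2: {1,2,5,6}
'a' @ 3: {3,4,7}  ✓accept
'c' @ 4: {1,2,5,6}
'a' @ 5: {3,4,7}  ✓accept
'b' @ 6: {1,2,5,6}
'a' @ 7: {3,4,7}  ✓accept
after full input: {3,4,7}  (accept=7 in)

Answer: ACCEPT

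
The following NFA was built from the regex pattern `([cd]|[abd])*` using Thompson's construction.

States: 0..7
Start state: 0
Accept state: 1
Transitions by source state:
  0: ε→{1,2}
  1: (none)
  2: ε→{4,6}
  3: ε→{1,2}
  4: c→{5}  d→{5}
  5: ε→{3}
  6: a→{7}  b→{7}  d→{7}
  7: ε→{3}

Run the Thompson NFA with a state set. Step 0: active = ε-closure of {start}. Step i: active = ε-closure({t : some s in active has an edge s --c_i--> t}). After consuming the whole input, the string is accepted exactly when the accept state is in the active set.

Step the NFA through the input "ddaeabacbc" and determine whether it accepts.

start: ε-closure({0}) = {0,1,2,4,6}
'd' @ 1: {1,2,3,4,5,6,7}  ✓accept
'd' @ 2: {1,2,3,4,5,6,7}  ✓accept
'a' @ 3: {1,2,3,4,6,7}  ✓accept
'e' @ 4: {}  — no active states
rest 'abacbc' ignored (set empty)
final: {}; accept 1 not in set

Answer: REJECT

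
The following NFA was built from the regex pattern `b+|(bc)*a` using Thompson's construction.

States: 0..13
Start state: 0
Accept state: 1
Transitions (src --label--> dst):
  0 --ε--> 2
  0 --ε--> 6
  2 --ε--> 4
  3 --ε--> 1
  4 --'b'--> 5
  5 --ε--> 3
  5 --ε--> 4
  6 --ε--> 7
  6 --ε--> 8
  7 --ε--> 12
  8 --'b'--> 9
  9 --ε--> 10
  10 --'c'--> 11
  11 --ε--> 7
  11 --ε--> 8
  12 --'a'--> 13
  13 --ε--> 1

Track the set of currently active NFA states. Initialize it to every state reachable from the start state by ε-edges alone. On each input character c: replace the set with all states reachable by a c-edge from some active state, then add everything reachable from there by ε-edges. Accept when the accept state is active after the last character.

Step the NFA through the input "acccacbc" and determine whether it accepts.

Answer: REJECT

Trace:
S₀ = ε-closure({0}) = {0,2,4,6,7,8,12}
'a' @ 1: {1,13}  [accepting]
'c' @ 2: {}  — dead — no transitions
rest 'ccacbc' ignored (set empty)
after full input: {}  (accept=1 not in)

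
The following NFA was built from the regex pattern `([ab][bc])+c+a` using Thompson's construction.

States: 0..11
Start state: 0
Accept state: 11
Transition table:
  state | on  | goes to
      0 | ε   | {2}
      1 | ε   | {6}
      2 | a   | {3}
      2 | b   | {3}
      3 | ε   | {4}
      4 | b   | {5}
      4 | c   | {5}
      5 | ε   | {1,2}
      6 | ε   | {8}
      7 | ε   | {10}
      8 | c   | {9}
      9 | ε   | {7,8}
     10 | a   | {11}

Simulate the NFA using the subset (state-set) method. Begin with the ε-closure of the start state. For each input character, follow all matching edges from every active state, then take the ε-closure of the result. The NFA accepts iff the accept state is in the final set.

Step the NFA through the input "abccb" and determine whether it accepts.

Answer: REJECT

Trace:
initial (ε-close {0}): {0,2}
'a' @ 1: {3,4}
'b' @ 2: {1,2,5,6,8}
'c' @ 3: {7,8,9,10}
'c' @ 4: {7,8,9,10}
'b' @ 5: {}  — dead — no transitions
final: {}; accept 11 not in set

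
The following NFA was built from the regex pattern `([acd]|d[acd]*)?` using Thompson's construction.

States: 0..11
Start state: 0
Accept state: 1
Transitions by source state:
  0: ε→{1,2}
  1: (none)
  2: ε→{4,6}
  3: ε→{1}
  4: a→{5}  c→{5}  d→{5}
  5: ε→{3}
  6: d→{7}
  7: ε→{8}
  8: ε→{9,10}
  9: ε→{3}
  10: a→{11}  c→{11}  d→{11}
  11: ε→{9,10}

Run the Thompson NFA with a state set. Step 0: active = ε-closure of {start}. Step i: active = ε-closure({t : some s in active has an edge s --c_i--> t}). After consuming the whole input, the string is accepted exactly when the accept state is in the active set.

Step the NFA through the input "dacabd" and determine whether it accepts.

S₀ = ε-closure({0}) = {0,1,2,4,6}
'd' @ 1: {1,3,5,7,8,9,10}  [accepting]
'a' @ 2: {1,3,9,10,11}  [accepting]
'c' @ 3: {1,3,9,10,11}  [accepting]
'a' @ 4: {1,3,9,10,11}  [accepting]
'b' @ 5: {}  — state set empty
rest 'd' ignored (set empty)
final: {}; accept 1 not in set

Answer: REJECT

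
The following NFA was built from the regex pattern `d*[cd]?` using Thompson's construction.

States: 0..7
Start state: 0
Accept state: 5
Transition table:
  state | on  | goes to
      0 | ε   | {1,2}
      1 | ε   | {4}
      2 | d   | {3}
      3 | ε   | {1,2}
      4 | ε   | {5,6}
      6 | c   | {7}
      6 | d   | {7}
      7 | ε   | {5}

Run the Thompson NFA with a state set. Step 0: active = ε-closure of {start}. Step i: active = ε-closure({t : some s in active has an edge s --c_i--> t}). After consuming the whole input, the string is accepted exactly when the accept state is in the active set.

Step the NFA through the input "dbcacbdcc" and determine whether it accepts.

start: ε-closure({0}) = {0,1,2,4,5,6}
'd' @ 1: {1,2,3,4,5,6,7}  [accepting]
'b' @ 2: {}  — no active states
rest 'cacbdcc' ignored (set empty)
after full input: {}  (accept=5 not in)

Answer: REJECT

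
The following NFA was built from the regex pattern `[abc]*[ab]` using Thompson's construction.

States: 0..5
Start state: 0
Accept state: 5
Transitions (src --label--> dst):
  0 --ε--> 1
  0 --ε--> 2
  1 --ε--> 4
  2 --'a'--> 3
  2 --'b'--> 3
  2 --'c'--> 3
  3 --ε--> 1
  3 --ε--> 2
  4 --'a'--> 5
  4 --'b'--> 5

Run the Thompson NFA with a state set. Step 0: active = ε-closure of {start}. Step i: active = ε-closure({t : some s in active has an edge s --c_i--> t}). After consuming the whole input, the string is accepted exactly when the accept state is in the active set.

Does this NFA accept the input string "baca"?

Answer: ACCEPT

Steps:
initial (ε-close {0}): {0,1,2,4}
'b' @ 1: {1,2,3,4,5}  (accept∈set)
'a' @ 2: {1,2,3,4,5}  (accept∈set)
'c' @ 3: {1,2,3,4}
'a' @ 4: {1,2,3,4,5}  (accept∈set)
after full input: {1,2,3,4,5}  (accept=5 in)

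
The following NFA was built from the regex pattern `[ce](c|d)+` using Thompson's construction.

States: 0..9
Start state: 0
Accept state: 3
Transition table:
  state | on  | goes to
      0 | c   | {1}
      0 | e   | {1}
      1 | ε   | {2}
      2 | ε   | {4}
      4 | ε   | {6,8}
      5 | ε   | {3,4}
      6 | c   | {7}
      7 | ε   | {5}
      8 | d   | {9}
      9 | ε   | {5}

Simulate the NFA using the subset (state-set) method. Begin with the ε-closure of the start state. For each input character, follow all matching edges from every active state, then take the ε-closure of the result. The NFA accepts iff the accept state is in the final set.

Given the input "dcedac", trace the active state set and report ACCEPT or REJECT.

Answer: REJECT

Trace:
S₀ = ε-closure({0}) = {0}
'd' @ 1: {}  — dead — no transitions
rest 'cedac' ignored (set empty)
final: {}; accept 3 not in set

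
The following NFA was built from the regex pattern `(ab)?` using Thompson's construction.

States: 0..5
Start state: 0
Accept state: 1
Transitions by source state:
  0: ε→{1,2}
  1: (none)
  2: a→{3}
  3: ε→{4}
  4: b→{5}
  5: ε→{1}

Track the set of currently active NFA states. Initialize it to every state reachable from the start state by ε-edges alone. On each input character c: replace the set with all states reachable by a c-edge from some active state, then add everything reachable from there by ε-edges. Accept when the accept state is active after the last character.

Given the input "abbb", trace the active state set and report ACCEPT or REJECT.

S₀ = ε-closure({0}) = {0,1,2}
'a' @ 1: {3,4}
'b' @ 2: {1,5}  [accepting]
'b' @ 3: {}  — state set empty
rest 'b' ignored (set empty)
final: {}; accept 1 not in set

Answer: REJECT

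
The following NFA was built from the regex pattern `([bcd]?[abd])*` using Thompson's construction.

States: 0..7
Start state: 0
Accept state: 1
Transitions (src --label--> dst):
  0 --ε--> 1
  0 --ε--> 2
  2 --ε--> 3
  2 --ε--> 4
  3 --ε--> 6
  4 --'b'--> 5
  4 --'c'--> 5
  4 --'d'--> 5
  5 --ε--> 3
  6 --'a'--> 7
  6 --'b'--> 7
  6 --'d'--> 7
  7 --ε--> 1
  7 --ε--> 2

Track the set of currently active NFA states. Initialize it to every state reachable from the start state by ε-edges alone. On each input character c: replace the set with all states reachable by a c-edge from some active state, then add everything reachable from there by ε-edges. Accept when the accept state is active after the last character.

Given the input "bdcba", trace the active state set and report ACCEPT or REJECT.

Answer: ACCEPT

Steps:
start: ε-closure({0}) = {0,1,2,3,4,6}
'b' @ 1: {1,2,3,4,5,6,7}  (accept∈set)
'd' @ 2: {1,2,3,4,5,6,7}  (accept∈set)
'c' @ 3: {3,5,6}
'b' @ 4: {1,2,3,4,6,7}  (accept∈set)
'a' @ 5: {1,2,3,4,6,7}  (accept∈set)
final: {1,2,3,4,6,7}; accept 1 in set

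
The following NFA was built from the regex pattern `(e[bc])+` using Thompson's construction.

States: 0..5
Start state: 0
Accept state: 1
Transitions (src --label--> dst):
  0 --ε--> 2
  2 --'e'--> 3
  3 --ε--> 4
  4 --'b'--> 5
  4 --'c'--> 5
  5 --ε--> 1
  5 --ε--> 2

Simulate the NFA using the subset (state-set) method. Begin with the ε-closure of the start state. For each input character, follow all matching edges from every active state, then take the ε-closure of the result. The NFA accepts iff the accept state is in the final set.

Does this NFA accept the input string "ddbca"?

initial (ε-close {0}): {0,2}
'd' @ 1: {}  — no active states
rest 'dbca' ignored (set empty)
after full input: {}  (accept=1 not in)

Answer: REJECT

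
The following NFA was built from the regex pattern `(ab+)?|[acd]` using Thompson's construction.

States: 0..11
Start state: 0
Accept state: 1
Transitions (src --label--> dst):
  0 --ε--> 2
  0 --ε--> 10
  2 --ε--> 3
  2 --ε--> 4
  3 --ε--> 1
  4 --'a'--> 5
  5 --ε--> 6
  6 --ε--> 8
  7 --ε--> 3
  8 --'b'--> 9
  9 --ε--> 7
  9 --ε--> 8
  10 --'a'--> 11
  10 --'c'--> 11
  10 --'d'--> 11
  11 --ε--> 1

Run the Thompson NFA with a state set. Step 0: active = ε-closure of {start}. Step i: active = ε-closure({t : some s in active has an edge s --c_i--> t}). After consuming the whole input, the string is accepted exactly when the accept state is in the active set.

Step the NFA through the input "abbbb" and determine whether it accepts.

S₀ = ε-closure({0}) = {0,1,2,3,4,10}
'a' @ 1: {1,5,6,8,11}  ✓accept
'b' @ 2: {1,3,7,8,9}  ✓accept
'b' @ 3: {1,3,7,8,9}  ✓accept
'b' @ 4: {1,3,7,8,9}  ✓accept
'b' @ 5: {1,3,7,8,9}  ✓accept
after full input: {1,3,7,8,9}  (accept=1 in)

Answer: ACCEPT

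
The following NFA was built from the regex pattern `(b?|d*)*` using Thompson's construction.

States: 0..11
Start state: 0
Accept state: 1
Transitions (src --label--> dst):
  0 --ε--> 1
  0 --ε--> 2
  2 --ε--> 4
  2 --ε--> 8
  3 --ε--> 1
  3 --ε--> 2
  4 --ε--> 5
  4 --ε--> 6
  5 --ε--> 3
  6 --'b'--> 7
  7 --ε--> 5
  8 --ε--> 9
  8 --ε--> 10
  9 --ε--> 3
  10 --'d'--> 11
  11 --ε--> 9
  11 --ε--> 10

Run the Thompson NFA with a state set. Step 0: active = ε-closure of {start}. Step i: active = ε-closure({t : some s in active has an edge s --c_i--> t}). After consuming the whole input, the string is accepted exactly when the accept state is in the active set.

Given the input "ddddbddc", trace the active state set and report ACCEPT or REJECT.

Answer: REJECT

Steps:
S₀ = ε-closure({0}) = {0,1,2,3,4,5,6,8,9,10}
'd' @ 1: {1,2,3,4,5,6,8,9,10,11}  ✓accept
'd' @ 2: {1,2,3,4,5,6,8,9,10,11}  ✓accept
'd' @ 3: {1,2,3,4,5,6,8,9,10,11}  ✓accept
'd' @ 4: {1,2,3,4,5,6,8,9,10,11}  ✓accept
'b' @ 5: {1,2,3,4,5,6,7,8,9,10}  ✓accept
'd' @ 6: {1,2,3,4,5,6,8,9,10,11}  ✓accept
'd' @ 7: {1,2,3,4,5,6,8,9,10,11}  ✓accept
'c' @ 8: {}  — no active states
after full input: {}  (accept=1 not in)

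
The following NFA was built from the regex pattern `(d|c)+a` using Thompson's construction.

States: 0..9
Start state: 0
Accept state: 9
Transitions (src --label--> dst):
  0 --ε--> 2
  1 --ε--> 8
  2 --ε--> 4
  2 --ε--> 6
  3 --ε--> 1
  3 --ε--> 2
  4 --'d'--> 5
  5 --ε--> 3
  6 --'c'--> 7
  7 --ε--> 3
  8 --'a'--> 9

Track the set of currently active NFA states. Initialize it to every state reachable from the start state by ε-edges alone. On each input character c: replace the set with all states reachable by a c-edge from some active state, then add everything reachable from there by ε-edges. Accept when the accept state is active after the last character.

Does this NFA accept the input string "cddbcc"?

Answer: REJECT

Trace:
start: ε-closure({0}) = {0,2,4,6}
'c' @ 1: {1,2,3,4,6,7,8}
'd' @ 2: {1,2,3,4,5,6,8}
'd' @ 3: {1,2,3,4,5,6,8}
'b' @ 4: {}  — no active states
rest 'cc' ignored (set empty)
end set {} — state 9 not in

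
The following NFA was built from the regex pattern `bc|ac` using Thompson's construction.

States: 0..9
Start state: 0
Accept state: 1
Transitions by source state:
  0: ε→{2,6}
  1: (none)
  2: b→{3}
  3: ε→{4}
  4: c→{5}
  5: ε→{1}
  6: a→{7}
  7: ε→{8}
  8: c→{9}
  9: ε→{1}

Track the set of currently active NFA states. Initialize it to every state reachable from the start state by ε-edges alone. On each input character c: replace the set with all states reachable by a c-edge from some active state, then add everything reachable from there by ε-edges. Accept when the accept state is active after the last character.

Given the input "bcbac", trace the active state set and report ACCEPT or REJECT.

start: ε-closure({0}) = {0,2,6}
'b' @ 1: {3,4}
'c' @ 2: {1,5}  ✓accept
'b' @ 3: {}  — dead — no transitions
rest 'ac' ignored (set empty)
end set {} — state 1 not in

Answer: REJECT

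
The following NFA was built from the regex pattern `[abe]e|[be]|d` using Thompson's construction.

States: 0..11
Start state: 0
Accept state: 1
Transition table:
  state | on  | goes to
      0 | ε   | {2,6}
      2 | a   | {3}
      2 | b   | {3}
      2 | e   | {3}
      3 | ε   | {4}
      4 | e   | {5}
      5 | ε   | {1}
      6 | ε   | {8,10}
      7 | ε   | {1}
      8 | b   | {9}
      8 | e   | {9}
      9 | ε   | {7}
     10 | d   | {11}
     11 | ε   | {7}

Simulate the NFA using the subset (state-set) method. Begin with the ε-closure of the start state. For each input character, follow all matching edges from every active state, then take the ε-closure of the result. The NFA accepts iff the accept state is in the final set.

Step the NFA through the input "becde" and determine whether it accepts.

initial (ε-close {0}): {0,2,6,8,10}
'b' @ 1: {1,3,4,7,9}  [accepting]
'e' @ 2: {1,5}  [accepting]
'c' @ 3: {}  — no active states
rest 'de' ignored (set empty)
after full input: {}  (accept=1 not in)

Answer: REJECT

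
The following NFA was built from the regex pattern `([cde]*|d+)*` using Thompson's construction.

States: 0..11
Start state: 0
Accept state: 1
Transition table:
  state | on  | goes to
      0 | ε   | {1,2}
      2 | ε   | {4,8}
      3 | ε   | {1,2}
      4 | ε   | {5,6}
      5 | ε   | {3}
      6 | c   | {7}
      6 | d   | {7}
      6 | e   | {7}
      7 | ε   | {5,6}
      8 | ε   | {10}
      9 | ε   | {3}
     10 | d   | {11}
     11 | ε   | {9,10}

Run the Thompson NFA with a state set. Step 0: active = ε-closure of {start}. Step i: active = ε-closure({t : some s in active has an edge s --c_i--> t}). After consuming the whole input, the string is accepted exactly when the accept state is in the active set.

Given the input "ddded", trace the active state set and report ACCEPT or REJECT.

initial (ε-close {0}): {0,1,2,3,4,5,6,8,10}
'd' @ 1: {1,2,3,4,5,6,7,8,9,10,11}  (accept∈set)
'd' @ 2: {1,2,3,4,5,6,7,8,9,10,11}  (accept∈set)
'd' @ 3: {1,2,3,4,5,6,7,8,9,10,11}  (accept∈set)
'e' @ 4: {1,2,3,4,5,6,7,8,10}  (accept∈set)
'd' @ 5: {1,2,3,4,5,6,7,8,9,10,11}  (accept∈set)
end set {1,2,3,4,5,6,7,8,9,10,11} — state 1 in

Answer: ACCEPT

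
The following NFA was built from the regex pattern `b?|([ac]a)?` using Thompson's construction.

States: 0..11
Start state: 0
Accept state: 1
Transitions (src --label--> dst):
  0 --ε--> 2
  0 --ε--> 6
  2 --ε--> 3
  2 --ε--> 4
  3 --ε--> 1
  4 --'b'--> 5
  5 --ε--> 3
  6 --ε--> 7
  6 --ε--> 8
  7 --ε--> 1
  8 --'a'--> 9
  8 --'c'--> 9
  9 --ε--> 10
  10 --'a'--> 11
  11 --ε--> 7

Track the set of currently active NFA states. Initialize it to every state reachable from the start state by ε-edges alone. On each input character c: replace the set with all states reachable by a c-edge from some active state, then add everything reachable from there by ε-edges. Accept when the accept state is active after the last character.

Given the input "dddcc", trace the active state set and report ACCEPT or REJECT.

Answer: REJECT

Derivation:
start: ε-closure({0}) = {0,1,2,3,4,6,7,8}
'd' @ 1: {}  — state set empty
rest 'ddcc' ignored (set empty)
end set {} — state 1 not in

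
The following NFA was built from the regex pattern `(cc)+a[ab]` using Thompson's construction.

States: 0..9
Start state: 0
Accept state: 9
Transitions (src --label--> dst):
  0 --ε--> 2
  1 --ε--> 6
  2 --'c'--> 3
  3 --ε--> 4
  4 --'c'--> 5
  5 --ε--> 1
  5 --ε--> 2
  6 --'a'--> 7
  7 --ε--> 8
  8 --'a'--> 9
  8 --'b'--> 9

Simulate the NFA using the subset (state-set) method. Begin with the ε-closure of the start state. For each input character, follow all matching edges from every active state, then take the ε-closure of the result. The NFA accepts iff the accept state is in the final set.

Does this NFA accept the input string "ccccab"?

initial (ε-close {0}): {0,2}
'c' @ 1: {3,4}
'c' @ 2: {1,2,5,6}
'c' @ 3: {3,4}
'c' @ 4: {1,2,5,6}
'a' @ 5: {7,8}
'b' @ 6: {9}  [accepting]
after full input: {9}  (accept=9 in)

Answer: ACCEPT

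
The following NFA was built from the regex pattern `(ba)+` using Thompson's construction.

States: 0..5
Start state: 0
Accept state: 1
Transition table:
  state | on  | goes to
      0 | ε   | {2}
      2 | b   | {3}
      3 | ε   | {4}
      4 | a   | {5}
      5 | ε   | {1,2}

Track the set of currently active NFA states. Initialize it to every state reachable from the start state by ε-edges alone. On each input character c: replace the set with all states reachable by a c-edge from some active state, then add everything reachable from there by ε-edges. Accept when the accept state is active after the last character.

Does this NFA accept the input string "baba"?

Answer: ACCEPT

Steps:
initial (ε-close {0}): {0,2}
'b' @ 1: {3,4}
'a' @ 2: {1,2,5}  ✓accept
'b' @ 3: {3,4}
'a' @ 4: {1,2,5}  ✓accept
after full input: {1,2,5}  (accept=1 in)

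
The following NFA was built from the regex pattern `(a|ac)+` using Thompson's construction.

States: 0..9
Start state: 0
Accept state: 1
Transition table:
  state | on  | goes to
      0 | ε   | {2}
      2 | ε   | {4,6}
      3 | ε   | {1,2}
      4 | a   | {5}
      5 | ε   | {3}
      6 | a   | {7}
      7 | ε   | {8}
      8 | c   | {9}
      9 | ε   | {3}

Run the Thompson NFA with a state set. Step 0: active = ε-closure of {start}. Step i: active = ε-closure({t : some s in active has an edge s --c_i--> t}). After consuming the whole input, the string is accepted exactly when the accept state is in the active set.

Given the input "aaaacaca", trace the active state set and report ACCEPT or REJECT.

initial (ε-close {0}): {0,2,4,6}
'a' @ 1: {1,2,3,4,5,6,7,8}  (accept∈set)
'a' @ 2: {1,2,3,4,5,6,7,8}  (accept∈set)
'a' @ 3: {1,2,3,4,5,6,7,8}  (accept∈set)
'a' @ 4: {1,2,3,4,5,6,7,8}  (accept∈set)
'c' @ 5: {1,2,3,4,6,9}  (accept∈set)
'a' @ 6: {1,2,3,4,5,6,7,8}  (accept∈set)
'c' @ 7: {1,2,3,4,6,9}  (accept∈set)
'a' @ 8: {1,2,3,4,5,6,7,8}  (accept∈set)
final: {1,2,3,4,5,6,7,8}; accept 1 in set

Answer: ACCEPT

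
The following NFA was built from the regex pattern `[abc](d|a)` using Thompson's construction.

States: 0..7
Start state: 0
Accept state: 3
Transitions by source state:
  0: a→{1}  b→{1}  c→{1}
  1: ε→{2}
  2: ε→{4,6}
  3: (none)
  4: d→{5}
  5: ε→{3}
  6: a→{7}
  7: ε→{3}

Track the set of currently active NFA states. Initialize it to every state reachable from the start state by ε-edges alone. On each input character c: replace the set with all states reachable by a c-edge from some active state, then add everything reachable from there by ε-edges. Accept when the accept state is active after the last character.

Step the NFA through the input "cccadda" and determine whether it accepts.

Answer: REJECT

Steps:
initial (ε-close {0}): {0}
'c' @ 1: {1,2,4,6}
'c' @ 2: {}  — dead — no transitions
rest 'cadda' ignored (set empty)
final: {}; accept 3 not in set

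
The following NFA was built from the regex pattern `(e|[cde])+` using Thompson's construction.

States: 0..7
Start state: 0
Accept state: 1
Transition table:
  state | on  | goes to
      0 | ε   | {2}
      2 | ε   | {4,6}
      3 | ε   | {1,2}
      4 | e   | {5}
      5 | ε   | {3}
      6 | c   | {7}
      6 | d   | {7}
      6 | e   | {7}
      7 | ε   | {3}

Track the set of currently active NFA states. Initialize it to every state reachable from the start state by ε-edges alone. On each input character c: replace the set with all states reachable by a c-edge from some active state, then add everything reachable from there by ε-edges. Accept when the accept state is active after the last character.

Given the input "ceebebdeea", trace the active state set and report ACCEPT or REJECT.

Answer: REJECT

Steps:
S₀ = ε-closure({0}) = {0,2,4,6}
'c' @ 1: {1,2,3,4,6,7}  (accept∈set)
'e' @ 2: {1,2,3,4,5,6,7}  (accept∈set)
'e' @ 3: {1,2,3,4,5,6,7}  (accept∈set)
'b' @ 4: {}  — dead — no transitions
rest 'ebdeea' ignored (set empty)
after full input: {}  (accept=1 not in)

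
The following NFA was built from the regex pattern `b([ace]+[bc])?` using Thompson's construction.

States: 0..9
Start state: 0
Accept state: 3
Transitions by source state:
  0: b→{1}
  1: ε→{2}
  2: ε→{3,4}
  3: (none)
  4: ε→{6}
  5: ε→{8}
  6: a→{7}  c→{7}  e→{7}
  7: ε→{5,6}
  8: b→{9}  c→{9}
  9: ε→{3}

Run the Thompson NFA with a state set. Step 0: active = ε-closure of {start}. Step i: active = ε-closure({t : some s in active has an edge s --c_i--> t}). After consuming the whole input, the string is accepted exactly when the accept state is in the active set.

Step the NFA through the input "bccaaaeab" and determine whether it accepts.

Answer: ACCEPT

Derivation:
S₀ = ε-closure({0}) = {0}
'b' @ 1: {1,2,3,4,6}  ✓accept
'c' @ 2: {5,6,7,8}
'c' @ 3: {3,5,6,7,8,9}  ✓accept
'a' @ 4: {5,6,7,8}
'a' @ 5: {5,6,7,8}
'a' @ 6: {5,6,7,8}
'e' @ 7: {5,6,7,8}
'a' @ 8: {5,6,7,8}
'b' @ 9: {3,9}  ✓accept
after full input: {3,9}  (accept=3 in)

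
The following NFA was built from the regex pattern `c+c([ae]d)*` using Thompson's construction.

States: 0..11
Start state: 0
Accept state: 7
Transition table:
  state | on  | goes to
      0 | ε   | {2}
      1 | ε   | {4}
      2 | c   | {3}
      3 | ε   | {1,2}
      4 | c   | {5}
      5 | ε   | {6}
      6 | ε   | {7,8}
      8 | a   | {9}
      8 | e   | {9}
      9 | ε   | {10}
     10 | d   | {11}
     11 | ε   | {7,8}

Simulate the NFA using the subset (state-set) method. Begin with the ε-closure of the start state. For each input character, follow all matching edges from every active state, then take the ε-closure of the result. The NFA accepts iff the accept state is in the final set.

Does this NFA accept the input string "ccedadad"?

S₀ = ε-closure({0}) = {0,2}
'c' @ 1: {1,2,3,4}
'c' @ 2: {1,2,3,4,5,6,7,8}  [accepting]
'e' @ 3: {9,10}
'd' @ 4: {7,8,11}  [accepting]
'a' @ 5: {9,10}
'd' @ 6: {7,8,11}  [accepting]
'a' @ 7: {9,10}
'd' @ 8: {7,8,11}  [accepting]
end set {7,8,11} — state 7 in

Answer: ACCEPT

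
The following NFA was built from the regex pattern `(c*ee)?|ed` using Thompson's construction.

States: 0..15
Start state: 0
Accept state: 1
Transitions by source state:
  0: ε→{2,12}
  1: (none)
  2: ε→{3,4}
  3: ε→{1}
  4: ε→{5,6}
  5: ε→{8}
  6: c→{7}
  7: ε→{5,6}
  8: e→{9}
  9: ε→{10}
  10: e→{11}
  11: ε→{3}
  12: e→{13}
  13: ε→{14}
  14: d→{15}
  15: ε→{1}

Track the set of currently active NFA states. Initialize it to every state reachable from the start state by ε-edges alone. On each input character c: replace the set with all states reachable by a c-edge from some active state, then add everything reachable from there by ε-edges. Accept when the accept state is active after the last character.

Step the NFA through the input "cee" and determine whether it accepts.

Answer: ACCEPT

Derivation:
S₀ = ε-closure({0}) = {0,1,2,3,4,5,6,8,12}
'c' @ 1: {5,6,7,8}
'e' @ 2: {9,10}
'e' @ 3: {1,3,11}  [accepting]
after full input: {1,3,11}  (accept=1 in)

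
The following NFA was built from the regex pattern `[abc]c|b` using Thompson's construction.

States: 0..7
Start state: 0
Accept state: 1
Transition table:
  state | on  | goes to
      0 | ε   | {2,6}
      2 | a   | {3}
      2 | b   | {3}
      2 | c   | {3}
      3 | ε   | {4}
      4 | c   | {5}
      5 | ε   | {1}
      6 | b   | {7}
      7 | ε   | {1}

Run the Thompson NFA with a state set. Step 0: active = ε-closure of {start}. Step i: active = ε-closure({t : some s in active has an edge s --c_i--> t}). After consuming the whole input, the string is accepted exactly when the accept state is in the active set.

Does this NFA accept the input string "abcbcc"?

Answer: REJECT

Steps:
initial (ε-close {0}): {0,2,6}
'a' @ 1: {3,4}
'b' @ 2: {}  — dead — no transitions
rest 'cbcc' ignored (set empty)
after full input: {}  (accept=1 not in)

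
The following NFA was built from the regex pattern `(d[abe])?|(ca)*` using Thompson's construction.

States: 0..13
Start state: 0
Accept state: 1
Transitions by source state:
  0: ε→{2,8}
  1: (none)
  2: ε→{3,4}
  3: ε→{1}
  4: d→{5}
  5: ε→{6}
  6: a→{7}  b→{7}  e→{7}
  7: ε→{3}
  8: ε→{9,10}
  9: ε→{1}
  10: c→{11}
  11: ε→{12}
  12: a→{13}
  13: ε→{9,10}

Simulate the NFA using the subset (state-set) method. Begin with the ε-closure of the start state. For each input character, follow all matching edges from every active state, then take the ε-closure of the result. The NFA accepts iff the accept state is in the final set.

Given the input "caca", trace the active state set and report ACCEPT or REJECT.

Answer: ACCEPT

Steps:
start: ε-closure({0}) = {0,1,2,3,4,8,9,10}
'c' @ 1: {11,12}
'a' @ 2: {1,9,10,13}  ✓accept
'c' @ 3: {11,12}
'a' @ 4: {1,9,10,13}  ✓accept
end set {1,9,10,13} — state 1 in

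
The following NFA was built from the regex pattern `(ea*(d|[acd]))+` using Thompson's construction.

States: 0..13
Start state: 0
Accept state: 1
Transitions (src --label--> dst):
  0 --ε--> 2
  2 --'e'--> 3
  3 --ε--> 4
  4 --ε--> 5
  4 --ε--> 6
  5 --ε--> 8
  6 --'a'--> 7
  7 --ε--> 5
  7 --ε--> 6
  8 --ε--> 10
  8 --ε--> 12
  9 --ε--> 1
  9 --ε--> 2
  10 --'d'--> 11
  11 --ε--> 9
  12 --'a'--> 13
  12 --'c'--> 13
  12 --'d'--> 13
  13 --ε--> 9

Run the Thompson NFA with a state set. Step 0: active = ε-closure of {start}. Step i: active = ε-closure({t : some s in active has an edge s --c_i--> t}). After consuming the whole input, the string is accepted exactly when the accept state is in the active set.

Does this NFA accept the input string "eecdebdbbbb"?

S₀ = ε-closure({0}) = {0,2}
'e' @ 1: {3,4,5,6,8,10,12}
'e' @ 2: {}  — dead — no transitions
rest 'cdebdbbbb' ignored (set empty)
after full input: {}  (accept=1 not in)

Answer: REJECT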